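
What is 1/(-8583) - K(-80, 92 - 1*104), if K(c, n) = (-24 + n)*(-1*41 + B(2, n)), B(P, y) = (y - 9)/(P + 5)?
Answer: -13595473/8583 ≈ -1584.0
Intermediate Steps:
B(P, y) = (-9 + y)/(5 + P)
K(c, n) = (-24 + n)*(-296/7 + n/7) (K(c, n) = (-24 + n)*(-1*41 + (-9 + n)/(5 + 2)) = (-24 + n)*(-41 + (-9 + n)/7) = (-24 + n)*(-41 + (-9/7 + n/7)) = (-24 + n)*(-296/7 + n/7))
1/(-8583) - K(-80, 92 - 1*104) = 1/(-8583) - (7104/7 - 320*(92 - 1*104)/7 + (92 - 1*104)**2/7) = -1/8583 - (7104/7 - 320*(92 - 104)/7 + (92 - 104)**2/7) = -1/8583 - (7104/7 - 320/7*(-12) + (1/7)*(-12)**2) = -1/8583 - (7104/7 + 3840/7 + (1/7)*144) = -1/8583 - (7104/7 + 3840/7 + 144/7) = -1/8583 - 1*1584 = -1/8583 - 1584 = -13595473/8583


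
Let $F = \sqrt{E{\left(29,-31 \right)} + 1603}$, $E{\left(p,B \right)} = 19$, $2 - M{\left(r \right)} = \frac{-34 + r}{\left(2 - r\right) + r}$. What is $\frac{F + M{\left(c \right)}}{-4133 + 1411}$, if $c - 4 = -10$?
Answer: $- \frac{11}{1361} - \frac{\sqrt{1622}}{2722} \approx -0.022878$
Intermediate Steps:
$c = -6$ ($c = 4 - 10 = -6$)
$M{\left(r \right)} = 19 - \frac{r}{2}$ ($M{\left(r \right)} = 2 - \frac{-34 + r}{\left(2 - r\right) + r} = 2 - \frac{-34 + r}{2} = 2 - \left(-34 + r\right) \frac{1}{2} = 2 - \left(-17 + \frac{r}{2}\right) = 19 - \frac{r}{2}$)
$F = \sqrt{1622}$ ($F = \sqrt{19 + 1603} = \sqrt{1622} \approx 40.274$)
$\frac{F + M{\left(c \right)}}{-4133 + 1411} = \frac{\sqrt{1622} + \left(19 - -3\right)}{-4133 + 1411} = \frac{\sqrt{1622} + \left(19 + 3\right)}{-2722} = \left(\sqrt{1622} + 22\right) \left(- \frac{1}{2722}\right) = \left(22 + \sqrt{1622}\right) \left(- \frac{1}{2722}\right) = - \frac{11}{1361} - \frac{\sqrt{1622}}{2722}$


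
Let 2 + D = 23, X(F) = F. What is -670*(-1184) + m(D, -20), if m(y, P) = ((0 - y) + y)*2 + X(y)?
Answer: 793301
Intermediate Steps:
D = 21 (D = -2 + 23 = 21)
m(y, P) = y (m(y, P) = ((0 - y) + y)*2 + y = (-y + y)*2 + y = 0*2 + y = 0 + y = y)
-670*(-1184) + m(D, -20) = -670*(-1184) + 21 = 793280 + 21 = 793301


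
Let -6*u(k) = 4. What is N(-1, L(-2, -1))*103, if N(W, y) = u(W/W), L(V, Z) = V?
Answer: -206/3 ≈ -68.667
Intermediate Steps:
u(k) = -2/3 (u(k) = -1/6*4 = -2/3)
N(W, y) = -2/3
N(-1, L(-2, -1))*103 = -2/3*103 = -206/3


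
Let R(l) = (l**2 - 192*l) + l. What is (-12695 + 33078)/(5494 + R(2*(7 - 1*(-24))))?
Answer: -20383/2504 ≈ -8.1402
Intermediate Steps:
R(l) = l**2 - 191*l
(-12695 + 33078)/(5494 + R(2*(7 - 1*(-24)))) = (-12695 + 33078)/(5494 + (2*(7 - 1*(-24)))*(-191 + 2*(7 - 1*(-24)))) = 20383/(5494 + (2*(7 + 24))*(-191 + 2*(7 + 24))) = 20383/(5494 + (2*31)*(-191 + 2*31)) = 20383/(5494 + 62*(-191 + 62)) = 20383/(5494 + 62*(-129)) = 20383/(5494 - 7998) = 20383/(-2504) = 20383*(-1/2504) = -20383/2504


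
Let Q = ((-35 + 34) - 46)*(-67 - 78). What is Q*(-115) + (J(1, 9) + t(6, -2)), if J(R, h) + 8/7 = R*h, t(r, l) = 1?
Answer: -5486013/7 ≈ -7.8372e+5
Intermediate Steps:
Q = 6815 (Q = (-1 - 46)*(-145) = -47*(-145) = 6815)
J(R, h) = -8/7 + R*h
Q*(-115) + (J(1, 9) + t(6, -2)) = 6815*(-115) + ((-8/7 + 1*9) + 1) = -783725 + ((-8/7 + 9) + 1) = -783725 + (55/7 + 1) = -783725 + 62/7 = -5486013/7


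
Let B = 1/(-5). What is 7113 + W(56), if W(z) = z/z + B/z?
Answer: 1991919/280 ≈ 7114.0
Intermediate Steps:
B = -⅕ ≈ -0.20000
W(z) = 1 - 1/(5*z) (W(z) = z/z - 1/(5*z) = 1 - 1/(5*z))
7113 + W(56) = 7113 + (-⅕ + 56)/56 = 7113 + (1/56)*(279/5) = 7113 + 279/280 = 1991919/280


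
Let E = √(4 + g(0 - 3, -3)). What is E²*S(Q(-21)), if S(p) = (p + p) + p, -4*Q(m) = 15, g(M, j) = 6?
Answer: -225/2 ≈ -112.50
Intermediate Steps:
Q(m) = -15/4 (Q(m) = -¼*15 = -15/4)
E = √10 (E = √(4 + 6) = √10 ≈ 3.1623)
S(p) = 3*p (S(p) = 2*p + p = 3*p)
E²*S(Q(-21)) = (√10)²*(3*(-15/4)) = 10*(-45/4) = -225/2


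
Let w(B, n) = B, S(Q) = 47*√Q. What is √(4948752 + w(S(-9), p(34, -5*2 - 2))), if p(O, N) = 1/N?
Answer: √(4948752 + 141*I) ≈ 2224.6 + 0.03*I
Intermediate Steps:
√(4948752 + w(S(-9), p(34, -5*2 - 2))) = √(4948752 + 47*√(-9)) = √(4948752 + 47*(3*I)) = √(4948752 + 141*I)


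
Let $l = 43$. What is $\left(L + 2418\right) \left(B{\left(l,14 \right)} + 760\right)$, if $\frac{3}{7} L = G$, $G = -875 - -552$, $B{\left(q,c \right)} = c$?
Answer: $1288194$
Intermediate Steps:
$G = -323$ ($G = -875 + 552 = -323$)
$L = - \frac{2261}{3}$ ($L = \frac{7}{3} \left(-323\right) = - \frac{2261}{3} \approx -753.67$)
$\left(L + 2418\right) \left(B{\left(l,14 \right)} + 760\right) = \left(- \frac{2261}{3} + 2418\right) \left(14 + 760\right) = \frac{4993}{3} \cdot 774 = 1288194$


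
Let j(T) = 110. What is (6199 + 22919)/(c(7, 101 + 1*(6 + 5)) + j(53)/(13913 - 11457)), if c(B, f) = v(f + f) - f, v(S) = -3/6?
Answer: -35756904/138095 ≈ -258.93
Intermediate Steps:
v(S) = -½ (v(S) = -3*⅙ = -½)
c(B, f) = -½ - f
(6199 + 22919)/(c(7, 101 + 1*(6 + 5)) + j(53)/(13913 - 11457)) = (6199 + 22919)/((-½ - (101 + 1*(6 + 5))) + 110/(13913 - 11457)) = 29118/((-½ - (101 + 1*11)) + 110/2456) = 29118/((-½ - (101 + 11)) + 110*(1/2456)) = 29118/((-½ - 1*112) + 55/1228) = 29118/((-½ - 112) + 55/1228) = 29118/(-225/2 + 55/1228) = 29118/(-138095/1228) = 29118*(-1228/138095) = -35756904/138095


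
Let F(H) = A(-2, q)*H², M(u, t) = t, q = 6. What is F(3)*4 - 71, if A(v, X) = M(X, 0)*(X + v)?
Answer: -71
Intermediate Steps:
A(v, X) = 0 (A(v, X) = 0*(X + v) = 0)
F(H) = 0 (F(H) = 0*H² = 0)
F(3)*4 - 71 = 0*4 - 71 = 0 - 71 = -71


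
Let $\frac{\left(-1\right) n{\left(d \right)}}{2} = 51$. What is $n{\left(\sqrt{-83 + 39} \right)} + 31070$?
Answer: $30968$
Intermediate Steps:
$n{\left(d \right)} = -102$ ($n{\left(d \right)} = \left(-2\right) 51 = -102$)
$n{\left(\sqrt{-83 + 39} \right)} + 31070 = -102 + 31070 = 30968$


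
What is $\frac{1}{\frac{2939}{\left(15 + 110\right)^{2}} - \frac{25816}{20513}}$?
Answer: $- \frac{320515625}{343087293} \approx -0.93421$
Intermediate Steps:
$\frac{1}{\frac{2939}{\left(15 + 110\right)^{2}} - \frac{25816}{20513}} = \frac{1}{\frac{2939}{125^{2}} - \frac{25816}{20513}} = \frac{1}{\frac{2939}{15625} - \frac{25816}{20513}} = \frac{1}{- \frac{343087293}{320515625}} = - \frac{320515625}{343087293}$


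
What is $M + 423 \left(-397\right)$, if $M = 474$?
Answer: $-167457$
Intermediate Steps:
$M + 423 \left(-397\right) = 474 + 423 \left(-397\right) = 474 - 167931 = -167457$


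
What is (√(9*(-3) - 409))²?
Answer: -436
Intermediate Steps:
(√(9*(-3) - 409))² = (√(-27 - 409))² = (√(-436))² = (2*I*√109)² = -436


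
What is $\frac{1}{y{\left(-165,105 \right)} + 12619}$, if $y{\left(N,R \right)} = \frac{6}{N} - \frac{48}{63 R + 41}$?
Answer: $\frac{22880}{288721723} \approx 7.9246 \cdot 10^{-5}$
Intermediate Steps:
$y{\left(N,R \right)} = - \frac{48}{41 + 63 R} + \frac{6}{N}$ ($y{\left(N,R \right)} = \frac{6}{N} - \frac{48}{41 + 63 R} = - \frac{48}{41 + 63 R} + \frac{6}{N}$)
$\frac{1}{y{\left(-165,105 \right)} + 12619} = \frac{1}{\frac{6 \left(41 - -1320 + 63 \cdot 105\right)}{\left(-165\right) \left(41 + 63 \cdot 105\right)} + 12619} = \frac{1}{6 \left(- \frac{1}{165}\right) \frac{1}{41 + 6615} \left(41 + 1320 + 6615\right) + 12619} = \frac{1}{6 \left(- \frac{1}{165}\right) \frac{1}{6656} \cdot 7976 + 12619} = \frac{1}{- \frac{997}{22880} + 12619} = \frac{1}{\frac{288721723}{22880}} = \frac{22880}{288721723}$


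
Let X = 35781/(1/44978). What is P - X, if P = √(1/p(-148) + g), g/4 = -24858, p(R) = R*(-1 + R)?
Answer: -1609357818 + I*√12088214314519/11026 ≈ -1.6094e+9 + 315.33*I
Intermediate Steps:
g = -99432 (g = 4*(-24858) = -99432)
X = 1609357818 (X = 35781/(1/44978) = 35781*44978 = 1609357818)
P = I*√12088214314519/11026 (P = √(1/(-148*(-1 - 148)) - 99432) = √(1/(-148*(-149)) - 99432) = √(1/22052 - 99432) = √(-2192674463/22052) = I*√12088214314519/11026 ≈ 315.33*I)
P - X = I*√12088214314519/11026 - 1*1609357818 = I*√12088214314519/11026 - 1609357818 = -1609357818 + I*√12088214314519/11026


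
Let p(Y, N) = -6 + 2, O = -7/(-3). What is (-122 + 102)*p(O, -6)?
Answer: 80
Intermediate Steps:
O = 7/3 (O = -7*(-1/3) = 7/3 ≈ 2.3333)
p(Y, N) = -4
(-122 + 102)*p(O, -6) = (-122 + 102)*(-4) = -20*(-4) = 80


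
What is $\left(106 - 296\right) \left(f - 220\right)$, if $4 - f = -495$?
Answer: $-53010$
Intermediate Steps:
$f = 499$ ($f = 4 - -495 = 4 + 495 = 499$)
$\left(106 - 296\right) \left(f - 220\right) = \left(106 - 296\right) \left(499 - 220\right) = \left(-190\right) 279 = -53010$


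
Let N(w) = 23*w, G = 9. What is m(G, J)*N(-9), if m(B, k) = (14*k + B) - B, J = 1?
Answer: -2898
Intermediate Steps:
m(B, k) = 14*k (m(B, k) = (B + 14*k) - B = 14*k)
m(G, J)*N(-9) = (14*1)*(23*(-9)) = 14*(-207) = -2898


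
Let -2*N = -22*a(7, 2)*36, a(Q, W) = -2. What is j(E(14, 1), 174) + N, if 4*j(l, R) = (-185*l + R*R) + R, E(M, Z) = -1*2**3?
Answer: 14381/2 ≈ 7190.5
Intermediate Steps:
E(M, Z) = -8 (E(M, Z) = -1*8 = -8)
j(l, R) = -185*l/4 + R/4 + R**2/4 (j(l, R) = ((-185*l + R*R) + R)/4 = ((-185*l + R**2) + R)/4 = ((R**2 - 185*l) + R)/4 = (R + R**2 - 185*l)/4 = -185*l/4 + R/4 + R**2/4)
N = -792 (N = -(-22*(-2))*36/2 = -22*36 = -1/2*1584 = -792)
j(E(14, 1), 174) + N = (-185/4*(-8) + (1/4)*174 + (1/4)*174**2) - 792 = (370 + 87/2 + (1/4)*30276) - 792 = (370 + 87/2 + 7569) - 792 = 15965/2 - 792 = 14381/2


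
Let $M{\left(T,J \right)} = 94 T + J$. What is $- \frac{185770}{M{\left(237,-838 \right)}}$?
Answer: $- \frac{18577}{2144} \approx -8.6646$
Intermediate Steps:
$M{\left(T,J \right)} = J + 94 T$
$- \frac{185770}{M{\left(237,-838 \right)}} = - \frac{185770}{-838 + 94 \cdot 237} = - \frac{185770}{-838 + 22278} = - \frac{185770}{21440} = \left(-185770\right) \frac{1}{21440} = - \frac{18577}{2144}$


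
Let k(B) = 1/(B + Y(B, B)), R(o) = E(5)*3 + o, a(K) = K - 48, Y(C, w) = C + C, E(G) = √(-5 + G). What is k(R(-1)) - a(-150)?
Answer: 593/3 ≈ 197.67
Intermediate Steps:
Y(C, w) = 2*C
a(K) = -48 + K
R(o) = o (R(o) = √(-5 + 5)*3 + o = √0*3 + o = 0*3 + o = 0 + o = o)
k(B) = 1/(3*B) (k(B) = 1/(B + 2*B) = 1/(3*B))
k(R(-1)) - a(-150) = (⅓)/(-1) - (-48 - 150) = (⅓)*(-1) - 1*(-198) = -⅓ + 198 = 593/3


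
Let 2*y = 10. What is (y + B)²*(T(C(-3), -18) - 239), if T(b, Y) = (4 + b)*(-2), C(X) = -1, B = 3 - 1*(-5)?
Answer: -41405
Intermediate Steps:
B = 8 (B = 3 + 5 = 8)
y = 5 (y = (½)*10 = 5)
T(b, Y) = -8 - 2*b
(y + B)²*(T(C(-3), -18) - 239) = (5 + 8)²*((-8 - 2*(-1)) - 239) = 13²*((-8 + 2) - 239) = 169*(-6 - 239) = 169*(-245) = -41405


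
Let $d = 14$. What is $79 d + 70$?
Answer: $1176$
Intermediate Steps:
$79 d + 70 = 79 \cdot 14 + 70 = 1106 + 70 = 1176$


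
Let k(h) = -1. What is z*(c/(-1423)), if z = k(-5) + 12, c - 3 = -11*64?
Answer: 7711/1423 ≈ 5.4188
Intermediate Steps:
c = -701 (c = 3 - 11*64 = 3 - 704 = -701)
z = 11 (z = -1 + 12 = 11)
z*(c/(-1423)) = 11*(-701/(-1423)) = 11*(-701*(-1/1423)) = 11*(701/1423) = 7711/1423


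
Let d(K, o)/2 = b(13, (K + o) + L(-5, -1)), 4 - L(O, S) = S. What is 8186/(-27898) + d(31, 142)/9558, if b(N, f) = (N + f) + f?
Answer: -1601474/7406919 ≈ -0.21621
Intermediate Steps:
L(O, S) = 4 - S
b(N, f) = N + 2*f
d(K, o) = 46 + 4*K + 4*o (d(K, o) = 2*(13 + 2*((K + o) + (4 - 1*(-1)))) = 2*(13 + 2*((K + o) + (4 + 1))) = 2*(13 + 2*((K + o) + 5)) = 2*(13 + 2*(5 + K + o)) = 2*(13 + (10 + 2*K + 2*o)) = 2*(23 + 2*K + 2*o) = 46 + 4*K + 4*o)
8186/(-27898) + d(31, 142)/9558 = 8186/(-27898) + (46 + 4*31 + 4*142)/9558 = 8186*(-1/27898) + (46 + 124 + 568)*(1/9558) = -4093/13949 + 738*(1/9558) = -4093/13949 + 41/531 = -1601474/7406919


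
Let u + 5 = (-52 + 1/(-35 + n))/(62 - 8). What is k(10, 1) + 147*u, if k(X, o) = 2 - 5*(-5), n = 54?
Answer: -96833/114 ≈ -849.41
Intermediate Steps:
k(X, o) = 27 (k(X, o) = 2 + 25 = 27)
u = -2039/342 (u = -5 + (-52 + 1/(-35 + 54))/(62 - 8) = -5 + (-52 + 1/19)/54 = -5 + (-52 + 1/19)*(1/54) = -5 - 987/19*1/54 = -5 - 329/342 = -2039/342 ≈ -5.9620)
k(10, 1) + 147*u = 27 + 147*(-2039/342) = 27 - 99911/114 = -96833/114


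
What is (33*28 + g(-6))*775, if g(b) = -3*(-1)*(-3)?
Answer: 709125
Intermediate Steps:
g(b) = -9 (g(b) = 3*(-3) = -9)
(33*28 + g(-6))*775 = (33*28 - 9)*775 = (924 - 9)*775 = 915*775 = 709125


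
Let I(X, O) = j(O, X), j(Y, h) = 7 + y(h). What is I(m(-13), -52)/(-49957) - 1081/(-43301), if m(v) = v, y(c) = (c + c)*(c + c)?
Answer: 24428934/2163188057 ≈ 0.011293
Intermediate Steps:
y(c) = 4*c² (y(c) = (2*c)*(2*c) = 4*c²)
j(Y, h) = 7 + 4*h²
I(X, O) = 7 + 4*X²
I(m(-13), -52)/(-49957) - 1081/(-43301) = (7 + 4*(-13)²)/(-49957) - 1081/(-43301) = (7 + 4*169)*(-1/49957) - 1081*(-1/43301) = (7 + 676)*(-1/49957) + 1081/43301 = 683*(-1/49957) + 1081/43301 = -683/49957 + 1081/43301 = 24428934/2163188057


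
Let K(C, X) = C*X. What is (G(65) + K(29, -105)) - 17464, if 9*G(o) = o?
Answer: -184516/9 ≈ -20502.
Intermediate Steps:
G(o) = o/9
(G(65) + K(29, -105)) - 17464 = ((⅑)*65 + 29*(-105)) - 17464 = (65/9 - 3045) - 17464 = -27340/9 - 17464 = -184516/9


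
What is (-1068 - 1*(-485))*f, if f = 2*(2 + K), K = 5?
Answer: -8162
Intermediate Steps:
f = 14 (f = 2*(2 + 5) = 2*7 = 14)
(-1068 - 1*(-485))*f = (-1068 - 1*(-485))*14 = (-1068 + 485)*14 = -583*14 = -8162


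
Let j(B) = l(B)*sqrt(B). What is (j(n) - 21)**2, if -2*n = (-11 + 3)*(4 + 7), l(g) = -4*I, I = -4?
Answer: 11705 - 1344*sqrt(11) ≈ 7247.5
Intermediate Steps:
l(g) = 16 (l(g) = -4*(-4) = 16)
n = 44 (n = -(-11 + 3)*(4 + 7)/2 = -(-4)*11 = -1/2*(-88) = 44)
j(B) = 16*sqrt(B)
(j(n) - 21)**2 = (16*sqrt(44) - 21)**2 = (16*(2*sqrt(11)) - 21)**2 = (32*sqrt(11) - 21)**2 = (-21 + 32*sqrt(11))**2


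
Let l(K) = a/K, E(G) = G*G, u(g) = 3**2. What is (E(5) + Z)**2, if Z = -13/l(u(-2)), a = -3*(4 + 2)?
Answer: 3969/4 ≈ 992.25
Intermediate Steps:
a = -18 (a = -3*6 = -18)
u(g) = 9
E(G) = G**2
l(K) = -18/K
Z = 13/2 (Z = -13/((-18/9)) = -13/((-18*1/9)) = -13/(-2) = -13*(-1/2) = 13/2 ≈ 6.5000)
(E(5) + Z)**2 = (5**2 + 13/2)**2 = (25 + 13/2)**2 = (63/2)**2 = 3969/4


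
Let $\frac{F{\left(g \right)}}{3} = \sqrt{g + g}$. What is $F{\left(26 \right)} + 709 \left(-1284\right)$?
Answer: $-910356 + 6 \sqrt{13} \approx -9.1033 \cdot 10^{5}$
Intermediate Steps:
$F{\left(g \right)} = 3 \sqrt{2} \sqrt{g}$ ($F{\left(g \right)} = 3 \sqrt{g + g} = 3 \sqrt{2 g} = 3 \sqrt{2} \sqrt{g}$)
$F{\left(26 \right)} + 709 \left(-1284\right) = 3 \sqrt{2} \sqrt{26} + 709 \left(-1284\right) = 6 \sqrt{13} - 910356 = -910356 + 6 \sqrt{13}$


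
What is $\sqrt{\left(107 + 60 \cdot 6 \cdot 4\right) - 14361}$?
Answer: $i \sqrt{12814} \approx 113.2 i$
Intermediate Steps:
$\sqrt{\left(107 + 60 \cdot 6 \cdot 4\right) - 14361} = \sqrt{\left(107 + 60 \cdot 24\right) - 14361} = \sqrt{\left(107 + 1440\right) - 14361} = \sqrt{1547 - 14361} = \sqrt{-12814} = i \sqrt{12814}$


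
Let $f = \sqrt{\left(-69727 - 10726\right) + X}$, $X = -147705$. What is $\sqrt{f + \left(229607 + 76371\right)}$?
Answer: $\sqrt{305978 + i \sqrt{228158}} \approx 553.15 + 0.432 i$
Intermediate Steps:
$f = i \sqrt{228158}$ ($f = \sqrt{\left(-69727 - 10726\right) - 147705} = \sqrt{-80453 - 147705} = \sqrt{-228158} = i \sqrt{228158} \approx 477.66 i$)
$\sqrt{f + \left(229607 + 76371\right)} = \sqrt{i \sqrt{228158} + \left(229607 + 76371\right)} = \sqrt{i \sqrt{228158} + 305978} = \sqrt{305978 + i \sqrt{228158}}$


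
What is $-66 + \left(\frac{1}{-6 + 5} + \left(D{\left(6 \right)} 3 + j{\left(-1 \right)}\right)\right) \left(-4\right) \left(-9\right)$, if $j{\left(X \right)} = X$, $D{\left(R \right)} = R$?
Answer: $510$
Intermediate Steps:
$-66 + \left(\frac{1}{-6 + 5} + \left(D{\left(6 \right)} 3 + j{\left(-1 \right)}\right)\right) \left(-4\right) \left(-9\right) = -66 + \left(\frac{1}{-6 + 5} + \left(6 \cdot 3 - 1\right)\right) \left(-4\right) \left(-9\right) = -66 + \left(\frac{1}{-1} + \left(18 - 1\right)\right) \left(-4\right) \left(-9\right) = -66 + \left(-1 + 17\right) \left(-4\right) \left(-9\right) = -66 + 16 \left(-4\right) \left(-9\right) = -66 - -576 = -66 + 576 = 510$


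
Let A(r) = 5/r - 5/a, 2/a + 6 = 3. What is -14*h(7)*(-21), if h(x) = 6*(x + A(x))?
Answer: 26838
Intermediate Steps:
a = -2/3 (a = 2/(-6 + 3) = 2/(-3) = 2*(-1/3) = -2/3 ≈ -0.66667)
A(r) = 15/2 + 5/r (A(r) = 5/r - 5/(-2/3) = 5/r - 5*(-3/2) = 5/r + 15/2 = 15/2 + 5/r)
h(x) = 45 + 6*x + 30/x (h(x) = 6*(x + (15/2 + 5/x)) = 6*(15/2 + x + 5/x) = 45 + 6*x + 30/x)
-14*h(7)*(-21) = -14*(45 + 6*7 + 30/7)*(-21) = -14*(45 + 42 + 30*(1/7))*(-21) = -14*(45 + 42 + 30/7)*(-21) = -14*639/7*(-21) = -1278*(-21) = 26838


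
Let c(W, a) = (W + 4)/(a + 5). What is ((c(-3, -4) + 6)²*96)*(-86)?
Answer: -404544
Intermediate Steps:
c(W, a) = (4 + W)/(5 + a)
((c(-3, -4) + 6)²*96)*(-86) = (((4 - 3)/(5 - 4) + 6)²*96)*(-86) = ((1/1 + 6)²*96)*(-86) = ((1*1 + 6)²*96)*(-86) = ((1 + 6)²*96)*(-86) = (7²*96)*(-86) = (49*96)*(-86) = 4704*(-86) = -404544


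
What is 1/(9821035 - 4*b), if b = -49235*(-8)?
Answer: 1/8245515 ≈ 1.2128e-7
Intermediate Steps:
b = 393880
1/(9821035 - 4*b) = 1/(9821035 - 4*393880) = 1/(9821035 - 1575520) = 1/8245515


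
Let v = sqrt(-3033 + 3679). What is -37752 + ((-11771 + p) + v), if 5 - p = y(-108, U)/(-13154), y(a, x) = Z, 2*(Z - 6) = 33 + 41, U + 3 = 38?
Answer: -651359729/13154 + sqrt(646) ≈ -49493.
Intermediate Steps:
U = 35 (U = -3 + 38 = 35)
Z = 43 (Z = 6 + (33 + 41)/2 = 6 + (1/2)*74 = 6 + 37 = 43)
v = sqrt(646) ≈ 25.417
y(a, x) = 43
p = 65813/13154 (p = 5 - 43/(-13154) = 5 - 43*(-1)/13154 = 5 - 1*(-43/13154) = 5 + 43/13154 = 65813/13154 ≈ 5.0033)
-37752 + ((-11771 + p) + v) = -37752 + ((-11771 + 65813/13154) + sqrt(646)) = -37752 + (-154769921/13154 + sqrt(646)) = -651359729/13154 + sqrt(646)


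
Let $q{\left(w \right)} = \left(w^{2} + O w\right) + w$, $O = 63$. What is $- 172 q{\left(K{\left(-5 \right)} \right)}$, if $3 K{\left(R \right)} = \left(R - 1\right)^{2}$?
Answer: $-156864$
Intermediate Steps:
$K{\left(R \right)} = \frac{\left(-1 + R\right)^{2}}{3}$ ($K{\left(R \right)} = \frac{\left(R - 1\right)^{2}}{3} = \frac{\left(-1 + R\right)^{2}}{3}$)
$q{\left(w \right)} = w^{2} + 64 w$ ($q{\left(w \right)} = \left(w^{2} + 63 w\right) + w = w^{2} + 64 w$)
$- 172 q{\left(K{\left(-5 \right)} \right)} = - 172 \frac{\left(-1 - 5\right)^{2}}{3} \left(64 + \frac{\left(-1 - 5\right)^{2}}{3}\right) = - 172 \frac{\left(-6\right)^{2}}{3} \left(64 + \frac{\left(-6\right)^{2}}{3}\right) = - 172 \cdot \frac{1}{3} \cdot 36 \left(64 + \frac{1}{3} \cdot 36\right) = - 172 \cdot 12 \left(64 + 12\right) = - 172 \cdot 12 \cdot 76 = \left(-172\right) 912 = -156864$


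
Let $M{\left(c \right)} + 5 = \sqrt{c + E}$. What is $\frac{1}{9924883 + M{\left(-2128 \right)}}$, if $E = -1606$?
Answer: $\frac{4962439}{49251601659309} - \frac{i \sqrt{3734}}{98503203318618} \approx 1.0076 \cdot 10^{-7} - 6.2035 \cdot 10^{-13} i$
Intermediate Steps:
$M{\left(c \right)} = -5 + \sqrt{-1606 + c}$ ($M{\left(c \right)} = -5 + \sqrt{c - 1606} = -5 + \sqrt{-1606 + c}$)
$\frac{1}{9924883 + M{\left(-2128 \right)}} = \frac{1}{9924883 - \left(5 - \sqrt{-1606 - 2128}\right)} = \frac{1}{9924883 - \left(5 - \sqrt{-3734}\right)} = \frac{1}{9924883 - \left(5 - i \sqrt{3734}\right)} = \frac{1}{9924878 + i \sqrt{3734}}$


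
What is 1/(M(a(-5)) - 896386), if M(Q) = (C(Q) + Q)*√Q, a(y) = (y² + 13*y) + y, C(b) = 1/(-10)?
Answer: -17927720/16070159050529 + 2706*I*√5/16070159050529 ≈ -1.1156e-6 + 3.7652e-10*I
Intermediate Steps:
C(b) = -⅒
a(y) = y² + 14*y
M(Q) = √Q*(-⅒ + Q) (M(Q) = (-⅒ + Q)*√Q = √Q*(-⅒ + Q))
1/(M(a(-5)) - 896386) = 1/(√(-5*(14 - 5))*(-⅒ - 5*(14 - 5)) - 896386) = 1/(√(-5*9)*(-⅒ - 5*9) - 896386) = 1/(√(-45)*(-⅒ - 45) - 896386) = 1/((3*I*√5)*(-451/10) - 896386) = 1/(-1353*I*√5/10 - 896386) = 1/(-896386 - 1353*I*√5/10)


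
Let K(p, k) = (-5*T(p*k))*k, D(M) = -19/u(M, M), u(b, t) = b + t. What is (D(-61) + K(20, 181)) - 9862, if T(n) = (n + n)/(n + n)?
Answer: -1313555/122 ≈ -10767.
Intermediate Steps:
T(n) = 1 (T(n) = (2*n)/((2*n)) = (2*n)*(1/(2*n)) = 1)
D(M) = -19/(2*M) (D(M) = -19/(M + M) = -19*1/(2*M) = -19/(2*M))
K(p, k) = -5*k (K(p, k) = (-5*1)*k = -5*k)
(D(-61) + K(20, 181)) - 9862 = (-19/2/(-61) - 5*181) - 9862 = (-19/2*(-1/61) - 905) - 9862 = (19/122 - 905) - 9862 = -110391/122 - 9862 = -1313555/122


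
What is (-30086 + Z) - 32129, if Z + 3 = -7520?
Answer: -69738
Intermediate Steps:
Z = -7523 (Z = -3 - 7520 = -7523)
(-30086 + Z) - 32129 = (-30086 - 7523) - 32129 = -37609 - 32129 = -69738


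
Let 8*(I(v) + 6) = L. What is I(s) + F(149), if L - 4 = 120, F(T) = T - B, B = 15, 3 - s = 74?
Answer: 287/2 ≈ 143.50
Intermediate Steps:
s = -71 (s = 3 - 1*74 = 3 - 74 = -71)
F(T) = -15 + T (F(T) = T - 1*15 = T - 15 = -15 + T)
L = 124 (L = 4 + 120 = 124)
I(v) = 19/2 (I(v) = -6 + (⅛)*124 = -6 + 31/2 = 19/2)
I(s) + F(149) = 19/2 + (-15 + 149) = 19/2 + 134 = 287/2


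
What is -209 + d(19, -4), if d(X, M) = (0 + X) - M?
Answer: -186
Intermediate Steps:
d(X, M) = X - M
-209 + d(19, -4) = -209 + (19 - 1*(-4)) = -209 + (19 + 4) = -209 + 23 = -186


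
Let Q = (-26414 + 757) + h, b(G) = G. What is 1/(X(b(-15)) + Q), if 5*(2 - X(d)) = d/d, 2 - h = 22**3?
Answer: -5/181506 ≈ -2.7547e-5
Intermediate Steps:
h = -10646 (h = 2 - 1*22**3 = 2 - 1*10648 = 2 - 10648 = -10646)
X(d) = 9/5 (X(d) = 2 - d/(5*d) = 2 - 1/5*1 = 2 - 1/5 = 9/5)
Q = -36303 (Q = (-26414 + 757) - 10646 = -25657 - 10646 = -36303)
1/(X(b(-15)) + Q) = 1/(9/5 - 36303) = 1/(-181506/5) = -5/181506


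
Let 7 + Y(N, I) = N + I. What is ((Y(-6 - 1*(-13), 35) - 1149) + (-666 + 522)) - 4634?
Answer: -5892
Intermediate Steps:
Y(N, I) = -7 + I + N (Y(N, I) = -7 + (N + I) = -7 + (I + N) = -7 + I + N)
((Y(-6 - 1*(-13), 35) - 1149) + (-666 + 522)) - 4634 = (((-7 + 35 + (-6 - 1*(-13))) - 1149) + (-666 + 522)) - 4634 = (((-7 + 35 + (-6 + 13)) - 1149) - 144) - 4634 = (((-7 + 35 + 7) - 1149) - 144) - 4634 = ((35 - 1149) - 144) - 4634 = (-1114 - 144) - 4634 = -1258 - 4634 = -5892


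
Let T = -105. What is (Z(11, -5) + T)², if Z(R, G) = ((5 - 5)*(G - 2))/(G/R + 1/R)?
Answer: 11025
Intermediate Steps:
Z(R, G) = 0 (Z(R, G) = (0*(-2 + G))/(G/R + 1/R) = 0/(1/R + G/R) = 0)
(Z(11, -5) + T)² = (0 - 105)² = (-105)² = 11025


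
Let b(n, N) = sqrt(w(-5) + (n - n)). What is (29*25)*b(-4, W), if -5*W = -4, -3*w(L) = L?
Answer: 725*sqrt(15)/3 ≈ 935.97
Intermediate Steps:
w(L) = -L/3
W = 4/5 (W = -1/5*(-4) = 4/5 ≈ 0.80000)
b(n, N) = sqrt(15)/3 (b(n, N) = sqrt(-1/3*(-5) + (n - n)) = sqrt(5/3 + 0) = sqrt(5/3) = sqrt(15)/3)
(29*25)*b(-4, W) = (29*25)*(sqrt(15)/3) = 725*(sqrt(15)/3) = 725*sqrt(15)/3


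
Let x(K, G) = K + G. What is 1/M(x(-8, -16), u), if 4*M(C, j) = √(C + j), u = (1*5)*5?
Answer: 4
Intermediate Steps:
x(K, G) = G + K
u = 25 (u = 5*5 = 25)
M(C, j) = √(C + j)/4
1/M(x(-8, -16), u) = 1/(√((-16 - 8) + 25)/4) = 1/(√(-24 + 25)/4) = 1/(√1/4) = 1/((¼)*1) = 1/(¼) = 4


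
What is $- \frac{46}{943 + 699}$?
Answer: $- \frac{23}{821} \approx -0.028015$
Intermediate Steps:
$- \frac{46}{943 + 699} = - \frac{46}{1642} = \left(-46\right) \frac{1}{1642} = - \frac{23}{821}$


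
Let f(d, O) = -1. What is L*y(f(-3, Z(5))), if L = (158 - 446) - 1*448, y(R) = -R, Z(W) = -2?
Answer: -736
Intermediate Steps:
L = -736 (L = -288 - 448 = -736)
L*y(f(-3, Z(5))) = -(-736)*(-1) = -736*1 = -736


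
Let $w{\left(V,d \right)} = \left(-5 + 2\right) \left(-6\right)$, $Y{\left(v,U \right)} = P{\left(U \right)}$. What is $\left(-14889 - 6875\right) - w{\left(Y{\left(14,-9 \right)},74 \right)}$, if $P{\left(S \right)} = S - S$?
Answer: $-21782$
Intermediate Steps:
$P{\left(S \right)} = 0$
$Y{\left(v,U \right)} = 0$
$w{\left(V,d \right)} = 18$ ($w{\left(V,d \right)} = \left(-3\right) \left(-6\right) = 18$)
$\left(-14889 - 6875\right) - w{\left(Y{\left(14,-9 \right)},74 \right)} = \left(-14889 - 6875\right) - 18 = -21764 - 18 = -21782$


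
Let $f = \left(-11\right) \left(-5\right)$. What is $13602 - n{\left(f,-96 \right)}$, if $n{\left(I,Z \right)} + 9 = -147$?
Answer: $13758$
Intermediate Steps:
$f = 55$
$n{\left(I,Z \right)} = -156$ ($n{\left(I,Z \right)} = -9 - 147 = -156$)
$13602 - n{\left(f,-96 \right)} = 13602 - -156 = 13602 + 156 = 13758$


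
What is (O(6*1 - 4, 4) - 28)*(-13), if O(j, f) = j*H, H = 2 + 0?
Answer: 312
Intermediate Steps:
H = 2
O(j, f) = 2*j (O(j, f) = j*2 = 2*j)
(O(6*1 - 4, 4) - 28)*(-13) = (2*(6*1 - 4) - 28)*(-13) = (2*(6 - 4) - 28)*(-13) = (2*2 - 28)*(-13) = (4 - 28)*(-13) = -24*(-13) = 312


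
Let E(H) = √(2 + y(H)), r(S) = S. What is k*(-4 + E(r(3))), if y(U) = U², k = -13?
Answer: 52 - 13*√11 ≈ 8.8839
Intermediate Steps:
E(H) = √(2 + H²)
k*(-4 + E(r(3))) = -13*(-4 + √(2 + 3²)) = -13*(-4 + √(2 + 9)) = -13*(-4 + √11) = 52 - 13*√11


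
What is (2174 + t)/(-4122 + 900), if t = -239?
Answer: -215/358 ≈ -0.60056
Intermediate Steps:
(2174 + t)/(-4122 + 900) = (2174 - 239)/(-4122 + 900) = 1935/(-3222) = 1935*(-1/3222) = -215/358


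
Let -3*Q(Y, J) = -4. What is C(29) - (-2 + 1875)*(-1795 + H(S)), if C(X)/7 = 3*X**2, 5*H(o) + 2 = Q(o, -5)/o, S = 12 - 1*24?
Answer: 152121907/45 ≈ 3.3805e+6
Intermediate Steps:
S = -12 (S = 12 - 24 = -12)
Q(Y, J) = 4/3 (Q(Y, J) = -1/3*(-4) = 4/3)
H(o) = -2/5 + 4/(15*o) (H(o) = -2/5 + (4/(3*o))/5 = -2/5 + 4/(15*o))
C(X) = 21*X**2 (C(X) = 7*(3*X**2) = 21*X**2)
C(29) - (-2 + 1875)*(-1795 + H(S)) = 21*29**2 - (-2 + 1875)*(-1795 + (2/15)*(2 - 3*(-12))/(-12)) = 21*841 - 1873*(-1795 + (2/15)*(-1/12)*(2 + 36)) = 17661 - 1873*(-1795 + (2/15)*(-1/12)*38) = 17661 - 1873*(-1795 - 19/45) = 17661 - 1873*(-80794)/45 = 17661 - 1*(-151327162/45) = 17661 + 151327162/45 = 152121907/45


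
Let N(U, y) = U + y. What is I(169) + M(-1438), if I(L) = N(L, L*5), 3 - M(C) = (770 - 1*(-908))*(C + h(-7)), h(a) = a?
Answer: 2425727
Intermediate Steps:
M(C) = 11749 - 1678*C (M(C) = 3 - (770 - 1*(-908))*(C - 7) = 3 - (770 + 908)*(-7 + C) = 3 - 1678*(-7 + C) = 3 - (-11746 + 1678*C) = 3 + (11746 - 1678*C) = 11749 - 1678*C)
I(L) = 6*L (I(L) = L + L*5 = L + 5*L = 6*L)
I(169) + M(-1438) = 6*169 + (11749 - 1678*(-1438)) = 1014 + (11749 + 2412964) = 1014 + 2424713 = 2425727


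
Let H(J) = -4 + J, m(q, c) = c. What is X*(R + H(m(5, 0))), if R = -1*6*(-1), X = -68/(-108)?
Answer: 34/27 ≈ 1.2593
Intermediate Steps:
X = 17/27 (X = -68*(-1/108) = 17/27 ≈ 0.62963)
R = 6 (R = -6*(-1) = 6)
X*(R + H(m(5, 0))) = 17*(6 + (-4 + 0))/27 = 17*(6 - 4)/27 = (17/27)*2 = 34/27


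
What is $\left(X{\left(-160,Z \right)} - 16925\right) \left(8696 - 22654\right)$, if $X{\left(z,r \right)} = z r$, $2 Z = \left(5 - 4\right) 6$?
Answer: $242938990$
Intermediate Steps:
$Z = 3$ ($Z = \frac{\left(5 - 4\right) 6}{2} = \frac{1 \cdot 6}{2} = \frac{1}{2} \cdot 6 = 3$)
$X{\left(z,r \right)} = r z$
$\left(X{\left(-160,Z \right)} - 16925\right) \left(8696 - 22654\right) = \left(3 \left(-160\right) - 16925\right) \left(8696 - 22654\right) = \left(-480 - 16925\right) \left(-13958\right) = \left(-17405\right) \left(-13958\right) = 242938990$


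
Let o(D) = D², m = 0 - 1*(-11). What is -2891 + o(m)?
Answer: -2770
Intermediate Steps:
m = 11 (m = 0 + 11 = 11)
-2891 + o(m) = -2891 + 11² = -2891 + 121 = -2770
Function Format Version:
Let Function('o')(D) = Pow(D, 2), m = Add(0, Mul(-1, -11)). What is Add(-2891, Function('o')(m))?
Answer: -2770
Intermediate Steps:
m = 11 (m = Add(0, 11) = 11)
Add(-2891, Function('o')(m)) = Add(-2891, Pow(11, 2)) = Add(-2891, 121) = -2770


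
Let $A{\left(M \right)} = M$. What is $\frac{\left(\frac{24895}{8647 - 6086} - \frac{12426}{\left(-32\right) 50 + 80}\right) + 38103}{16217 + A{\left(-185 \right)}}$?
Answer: $\frac{300392659}{126332160} \approx 2.3778$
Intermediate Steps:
$\frac{\left(\frac{24895}{8647 - 6086} - \frac{12426}{\left(-32\right) 50 + 80}\right) + 38103}{16217 + A{\left(-185 \right)}} = \frac{\left(\frac{24895}{8647 - 6086} - \frac{12426}{\left(-32\right) 50 + 80}\right) + 38103}{16217 - 185} = \frac{\left(\frac{24895}{8647 - 6086} - \frac{12426}{-1600 + 80}\right) + 38103}{16032} = \left(\left(\frac{24895}{2561} - \frac{12426}{-1520}\right) + 38103\right) \frac{1}{16032} = \left(\left(24895 \cdot \frac{1}{2561} - - \frac{327}{40}\right) + 38103\right) \frac{1}{16032} = \left(\left(\frac{1915}{197} + \frac{327}{40}\right) + 38103\right) \frac{1}{16032} = \left(\frac{141019}{7880} + 38103\right) \frac{1}{16032} = \frac{300392659}{7880} \cdot \frac{1}{16032} = \frac{300392659}{126332160}$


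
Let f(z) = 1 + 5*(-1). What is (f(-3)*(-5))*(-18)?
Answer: -360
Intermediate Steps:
f(z) = -4 (f(z) = 1 - 5 = -4)
(f(-3)*(-5))*(-18) = -4*(-5)*(-18) = 20*(-18) = -360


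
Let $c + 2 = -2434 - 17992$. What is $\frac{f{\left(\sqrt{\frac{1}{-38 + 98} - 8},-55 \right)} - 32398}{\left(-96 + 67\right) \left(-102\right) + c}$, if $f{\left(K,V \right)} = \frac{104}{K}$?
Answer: $\frac{16199}{8735} + \frac{104 i \sqrt{7185}}{4184065} \approx 1.8545 + 0.0021069 i$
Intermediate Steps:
$c = -20428$ ($c = -2 - 20426 = -20428$)
$\frac{f{\left(\sqrt{\frac{1}{-38 + 98} - 8},-55 \right)} - 32398}{\left(-96 + 67\right) \left(-102\right) + c} = \frac{\frac{104}{\sqrt{\frac{1}{-38 + 98} - 8}} - 32398}{\left(-96 + 67\right) \left(-102\right) - 20428} = \frac{\frac{104}{\sqrt{\frac{1}{60} - 8}} - 32398}{\left(-29\right) \left(-102\right) - 20428} = \frac{\frac{104}{\sqrt{\frac{1}{60} - 8}} - 32398}{2958 - 20428} = \frac{\frac{104}{\sqrt{- \frac{479}{60}}} - 32398}{-17470} = \left(\frac{104}{\frac{1}{30} i \sqrt{7185}} - 32398\right) \left(- \frac{1}{17470}\right) = \left(104 \left(- \frac{2 i \sqrt{7185}}{479}\right) - 32398\right) \left(- \frac{1}{17470}\right) = \left(- \frac{208 i \sqrt{7185}}{479} - 32398\right) \left(- \frac{1}{17470}\right) = \left(-32398 - \frac{208 i \sqrt{7185}}{479}\right) \left(- \frac{1}{17470}\right) = \frac{16199}{8735} + \frac{104 i \sqrt{7185}}{4184065}$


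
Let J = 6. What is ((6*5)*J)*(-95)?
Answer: -17100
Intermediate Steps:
((6*5)*J)*(-95) = ((6*5)*6)*(-95) = (30*6)*(-95) = 180*(-95) = -17100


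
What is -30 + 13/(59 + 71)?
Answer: -299/10 ≈ -29.900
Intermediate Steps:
-30 + 13/(59 + 71) = -30 + 13/130 = -30 + 13*(1/130) = -30 + 1/10 = -299/10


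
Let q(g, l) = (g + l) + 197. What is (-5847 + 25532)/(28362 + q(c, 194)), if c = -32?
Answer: 19685/28721 ≈ 0.68539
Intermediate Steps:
q(g, l) = 197 + g + l
(-5847 + 25532)/(28362 + q(c, 194)) = (-5847 + 25532)/(28362 + (197 - 32 + 194)) = 19685/(28362 + 359) = 19685/28721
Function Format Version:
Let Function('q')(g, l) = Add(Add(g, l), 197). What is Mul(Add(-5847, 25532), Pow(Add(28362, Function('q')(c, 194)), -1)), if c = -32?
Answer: Rational(19685, 28721) ≈ 0.68539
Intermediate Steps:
Function('q')(g, l) = Add(197, g, l)
Mul(Add(-5847, 25532), Pow(Add(28362, Function('q')(c, 194)), -1)) = Mul(Add(-5847, 25532), Pow(Add(28362, Add(197, -32, 194)), -1)) = Mul(19685, Pow(Add(28362, 359), -1)) = Mul(19685, Pow(28721, -1)) = Mul(19685, Rational(1, 28721)) = Rational(19685, 28721)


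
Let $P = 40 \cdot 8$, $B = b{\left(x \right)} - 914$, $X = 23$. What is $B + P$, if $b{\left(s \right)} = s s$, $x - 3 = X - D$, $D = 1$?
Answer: $31$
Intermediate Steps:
$x = 25$ ($x = 3 + \left(23 - 1\right) = 3 + 22 = 25$)
$b{\left(s \right)} = s^{2}$
$B = -289$ ($B = 25^{2} - 914 = 625 - 914 = -289$)
$P = 320$
$B + P = -289 + 320 = 31$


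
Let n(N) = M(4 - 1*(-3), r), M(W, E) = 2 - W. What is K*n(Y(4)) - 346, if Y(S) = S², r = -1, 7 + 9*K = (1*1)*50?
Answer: -3329/9 ≈ -369.89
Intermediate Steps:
K = 43/9 (K = -7/9 + ((1*1)*50)/9 = -7/9 + (1*50)/9 = -7/9 + (⅑)*50 = -7/9 + 50/9 = 43/9 ≈ 4.7778)
n(N) = -5 (n(N) = 2 - (4 - 1*(-3)) = 2 - (4 + 3) = 2 - 1*7 = 2 - 7 = -5)
K*n(Y(4)) - 346 = (43/9)*(-5) - 346 = -215/9 - 346 = -3329/9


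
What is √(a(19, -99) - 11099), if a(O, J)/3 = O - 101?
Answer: I*√11345 ≈ 106.51*I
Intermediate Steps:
a(O, J) = -303 + 3*O (a(O, J) = 3*(O - 101) = 3*(-101 + O) = -303 + 3*O)
√(a(19, -99) - 11099) = √((-303 + 3*19) - 11099) = √((-303 + 57) - 11099) = √(-246 - 11099) = √(-11345) = I*√11345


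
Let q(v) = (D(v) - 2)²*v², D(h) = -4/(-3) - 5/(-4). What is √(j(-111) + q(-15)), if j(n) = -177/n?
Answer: 3*√190217/148 ≈ 8.8407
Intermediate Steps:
D(h) = 31/12 (D(h) = -4*(-⅓) - 5*(-¼) = 4/3 + 5/4 = 31/12)
q(v) = 49*v²/144 (q(v) = (31/12 - 2)²*v² = (7/12)²*v² = 49*v²/144)
√(j(-111) + q(-15)) = √(-177/(-111) + (49/144)*(-15)²) = √(-177*(-1/111) + (49/144)*225) = √(59/37 + 1225/16) = √(46269/592) = 3*√190217/148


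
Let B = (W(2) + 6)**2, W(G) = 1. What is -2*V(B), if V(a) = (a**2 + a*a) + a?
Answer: -9702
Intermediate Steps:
B = 49 (B = (1 + 6)**2 = 7**2 = 49)
V(a) = a + 2*a**2 (V(a) = (a**2 + a**2) + a = 2*a**2 + a = a + 2*a**2)
-2*V(B) = -98*(1 + 2*49) = -98*(1 + 98) = -98*99 = -2*4851 = -9702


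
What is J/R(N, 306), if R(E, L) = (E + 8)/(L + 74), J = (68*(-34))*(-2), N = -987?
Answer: -1757120/979 ≈ -1794.8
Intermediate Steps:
J = 4624 (J = -2312*(-2) = 4624)
R(E, L) = (8 + E)/(74 + L)
J/R(N, 306) = 4624/(((8 - 987)/(74 + 306))) = 4624/((-979/380)) = 4624/(((1/380)*(-979))) = 4624/(-979/380) = 4624*(-380/979) = -1757120/979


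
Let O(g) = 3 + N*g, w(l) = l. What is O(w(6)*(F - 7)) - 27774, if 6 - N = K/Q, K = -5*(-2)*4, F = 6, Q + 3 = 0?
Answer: -27887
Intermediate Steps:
Q = -3 (Q = -3 + 0 = -3)
K = 40 (K = 10*4 = 40)
N = 58/3 (N = 6 - 40/(-3) = 6 - 40*(-1)/3 = 6 - 1*(-40/3) = 6 + 40/3 = 58/3 ≈ 19.333)
O(g) = 3 + 58*g/3
O(w(6)*(F - 7)) - 27774 = (3 + 58*(6*(6 - 7))/3) - 27774 = (3 + 58*(6*(-1))/3) - 27774 = (3 + (58/3)*(-6)) - 27774 = (3 - 116) - 27774 = -113 - 27774 = -27887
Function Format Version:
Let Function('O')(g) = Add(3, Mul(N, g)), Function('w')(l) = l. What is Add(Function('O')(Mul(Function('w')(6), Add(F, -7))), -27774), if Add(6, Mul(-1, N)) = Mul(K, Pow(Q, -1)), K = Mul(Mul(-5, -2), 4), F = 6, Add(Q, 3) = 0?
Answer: -27887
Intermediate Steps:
Q = -3 (Q = Add(-3, 0) = -3)
K = 40 (K = Mul(10, 4) = 40)
N = Rational(58, 3) (N = Add(6, Mul(-1, Mul(40, Pow(-3, -1)))) = Add(6, Mul(-1, Mul(40, Rational(-1, 3)))) = Add(6, Mul(-1, Rational(-40, 3))) = Add(6, Rational(40, 3)) = Rational(58, 3) ≈ 19.333)
Function('O')(g) = Add(3, Mul(Rational(58, 3), g))
Add(Function('O')(Mul(Function('w')(6), Add(F, -7))), -27774) = Add(Add(3, Mul(Rational(58, 3), Mul(6, Add(6, -7)))), -27774) = Add(Add(3, Mul(Rational(58, 3), Mul(6, -1))), -27774) = Add(Add(3, Mul(Rational(58, 3), -6)), -27774) = Add(Add(3, -116), -27774) = Add(-113, -27774) = -27887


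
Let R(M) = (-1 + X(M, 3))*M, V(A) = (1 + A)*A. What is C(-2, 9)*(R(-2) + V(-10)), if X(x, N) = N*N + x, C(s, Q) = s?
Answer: -156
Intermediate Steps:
V(A) = A*(1 + A)
X(x, N) = x + N² (X(x, N) = N² + x = x + N²)
R(M) = M*(8 + M) (R(M) = (-1 + (M + 3²))*M = (-1 + (M + 9))*M = (-1 + (9 + M))*M = (8 + M)*M = M*(8 + M))
C(-2, 9)*(R(-2) + V(-10)) = -2*(-2*(8 - 2) - 10*(1 - 10)) = -2*(-2*6 - 10*(-9)) = -2*(-12 + 90) = -2*78 = -156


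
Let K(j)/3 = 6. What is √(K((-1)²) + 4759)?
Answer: √4777 ≈ 69.116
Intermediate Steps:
K(j) = 18 (K(j) = 3*6 = 18)
√(K((-1)²) + 4759) = √(18 + 4759) = √4777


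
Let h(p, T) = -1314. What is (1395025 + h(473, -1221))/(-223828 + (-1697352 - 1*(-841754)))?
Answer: -1393711/1079426 ≈ -1.2912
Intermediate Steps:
(1395025 + h(473, -1221))/(-223828 + (-1697352 - 1*(-841754))) = (1395025 - 1314)/(-223828 + (-1697352 - 1*(-841754))) = 1393711/(-223828 + (-1697352 + 841754)) = 1393711/(-223828 - 855598) = 1393711/(-1079426) = 1393711*(-1/1079426) = -1393711/1079426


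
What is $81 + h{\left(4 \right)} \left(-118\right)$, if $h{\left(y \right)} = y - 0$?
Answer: $-391$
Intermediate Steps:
$h{\left(y \right)} = y$ ($h{\left(y \right)} = y + 0 = y$)
$81 + h{\left(4 \right)} \left(-118\right) = 81 + 4 \left(-118\right) = 81 - 472 = -391$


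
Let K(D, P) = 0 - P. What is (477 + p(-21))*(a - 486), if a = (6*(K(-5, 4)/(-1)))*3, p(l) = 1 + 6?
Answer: -200376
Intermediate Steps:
K(D, P) = -P
p(l) = 7
a = 72 (a = (6*(-1*4/(-1)))*3 = (6*(-4*(-1)))*3 = (6*4)*3 = 24*3 = 72)
(477 + p(-21))*(a - 486) = (477 + 7)*(72 - 486) = 484*(-414) = -200376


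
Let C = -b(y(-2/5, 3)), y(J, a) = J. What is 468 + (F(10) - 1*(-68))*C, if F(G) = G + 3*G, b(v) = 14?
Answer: -1044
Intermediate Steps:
C = -14 (C = -1*14 = -14)
F(G) = 4*G
468 + (F(10) - 1*(-68))*C = 468 + (4*10 - 1*(-68))*(-14) = 468 + (40 + 68)*(-14) = 468 + 108*(-14) = 468 - 1512 = -1044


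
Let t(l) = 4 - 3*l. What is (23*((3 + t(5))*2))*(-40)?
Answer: 14720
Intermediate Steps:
(23*((3 + t(5))*2))*(-40) = (23*((3 + (4 - 3*5))*2))*(-40) = (23*((3 + (4 - 15))*2))*(-40) = (23*((3 - 11)*2))*(-40) = (23*(-8*2))*(-40) = (23*(-16))*(-40) = -368*(-40) = 14720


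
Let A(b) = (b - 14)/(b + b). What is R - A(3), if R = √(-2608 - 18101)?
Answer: 11/6 + 3*I*√2301 ≈ 1.8333 + 143.91*I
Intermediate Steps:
R = 3*I*√2301 (R = √(-20709) = 3*I*√2301 ≈ 143.91*I)
A(b) = (-14 + b)/(2*b) (A(b) = (-14 + b)/((2*b)) = (-14 + b)*(1/(2*b)) = (-14 + b)/(2*b))
R - A(3) = 3*I*√2301 - (-14 + 3)/(2*3) = 3*I*√2301 - (-11)/(2*3) = 3*I*√2301 - 1*(-11/6) = 3*I*√2301 + 11/6 = 11/6 + 3*I*√2301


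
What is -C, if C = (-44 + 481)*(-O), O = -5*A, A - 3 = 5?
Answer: -17480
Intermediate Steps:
A = 8 (A = 3 + 5 = 8)
O = -40 (O = -5*8 = -40)
C = 17480 (C = (-44 + 481)*(-1*(-40)) = 437*40 = 17480)
-C = -1*17480 = -17480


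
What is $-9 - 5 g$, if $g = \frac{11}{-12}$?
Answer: $- \frac{53}{12} \approx -4.4167$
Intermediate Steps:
$g = - \frac{11}{12}$ ($g = 11 \left(- \frac{1}{12}\right) = - \frac{11}{12} \approx -0.91667$)
$-9 - 5 g = -9 - - \frac{55}{12} = -9 + \frac{55}{12} = - \frac{53}{12}$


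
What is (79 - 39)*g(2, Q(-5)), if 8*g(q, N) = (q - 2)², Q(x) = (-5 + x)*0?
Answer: 0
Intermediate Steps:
Q(x) = 0
g(q, N) = (-2 + q)²/8 (g(q, N) = (q - 2)²/8 = (-2 + q)²/8)
(79 - 39)*g(2, Q(-5)) = (79 - 39)*((-2 + 2)²/8) = 40*((⅛)*0²) = 40*((⅛)*0) = 40*0 = 0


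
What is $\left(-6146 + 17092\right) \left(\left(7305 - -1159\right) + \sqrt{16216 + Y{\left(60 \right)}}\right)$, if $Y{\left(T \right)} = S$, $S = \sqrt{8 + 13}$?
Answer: $92646944 + 10946 \sqrt{16216 + \sqrt{21}} \approx 9.4041 \cdot 10^{7}$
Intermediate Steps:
$S = \sqrt{21} \approx 4.5826$
$Y{\left(T \right)} = \sqrt{21}$
$\left(-6146 + 17092\right) \left(\left(7305 - -1159\right) + \sqrt{16216 + Y{\left(60 \right)}}\right) = \left(-6146 + 17092\right) \left(\left(7305 - -1159\right) + \sqrt{16216 + \sqrt{21}}\right) = 10946 \left(\left(7305 + 1159\right) + \sqrt{16216 + \sqrt{21}}\right) = 10946 \left(8464 + \sqrt{16216 + \sqrt{21}}\right) = 92646944 + 10946 \sqrt{16216 + \sqrt{21}}$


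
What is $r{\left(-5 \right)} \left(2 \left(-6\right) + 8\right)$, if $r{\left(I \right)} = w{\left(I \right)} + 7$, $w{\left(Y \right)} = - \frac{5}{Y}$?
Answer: $-32$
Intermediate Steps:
$r{\left(I \right)} = 7 - \frac{5}{I}$ ($r{\left(I \right)} = - \frac{5}{I} + 7 = 7 - \frac{5}{I}$)
$r{\left(-5 \right)} \left(2 \left(-6\right) + 8\right) = \left(7 - \frac{5}{-5}\right) \left(2 \left(-6\right) + 8\right) = \left(7 - -1\right) \left(-12 + 8\right) = \left(7 + 1\right) \left(-4\right) = 8 \left(-4\right) = -32$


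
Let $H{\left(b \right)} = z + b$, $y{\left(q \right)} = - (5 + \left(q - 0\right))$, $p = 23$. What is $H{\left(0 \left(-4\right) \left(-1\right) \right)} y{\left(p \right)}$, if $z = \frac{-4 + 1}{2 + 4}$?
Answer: $14$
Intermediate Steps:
$y{\left(q \right)} = -5 - q$ ($y{\left(q \right)} = - (5 + \left(q + 0\right)) = - (5 + q) = -5 - q$)
$z = - \frac{1}{2}$ ($z = - \frac{3}{6} = \left(-3\right) \frac{1}{6} = - \frac{1}{2} \approx -0.5$)
$H{\left(b \right)} = - \frac{1}{2} + b$
$H{\left(0 \left(-4\right) \left(-1\right) \right)} y{\left(p \right)} = \left(- \frac{1}{2} + 0 \left(-4\right) \left(-1\right)\right) \left(-5 - 23\right) = \left(- \frac{1}{2} + 0 \left(-1\right)\right) \left(-5 - 23\right) = \left(- \frac{1}{2} + 0\right) \left(-28\right) = \left(- \frac{1}{2}\right) \left(-28\right) = 14$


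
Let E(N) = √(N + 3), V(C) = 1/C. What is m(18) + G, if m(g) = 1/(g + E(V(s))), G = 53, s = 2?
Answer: 34009/641 - √14/641 ≈ 53.050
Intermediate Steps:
V(C) = 1/C
E(N) = √(3 + N)
m(g) = 1/(g + √14/2) (m(g) = 1/(g + √(3 + 1/2)) = 1/(g + √(3 + ½)) = 1/(g + √(7/2)) = 1/(g + √14/2))
m(18) + G = 2/(√14 + 2*18) + 53 = 2/(√14 + 36) + 53 = 2/(36 + √14) + 53 = 53 + 2/(36 + √14)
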